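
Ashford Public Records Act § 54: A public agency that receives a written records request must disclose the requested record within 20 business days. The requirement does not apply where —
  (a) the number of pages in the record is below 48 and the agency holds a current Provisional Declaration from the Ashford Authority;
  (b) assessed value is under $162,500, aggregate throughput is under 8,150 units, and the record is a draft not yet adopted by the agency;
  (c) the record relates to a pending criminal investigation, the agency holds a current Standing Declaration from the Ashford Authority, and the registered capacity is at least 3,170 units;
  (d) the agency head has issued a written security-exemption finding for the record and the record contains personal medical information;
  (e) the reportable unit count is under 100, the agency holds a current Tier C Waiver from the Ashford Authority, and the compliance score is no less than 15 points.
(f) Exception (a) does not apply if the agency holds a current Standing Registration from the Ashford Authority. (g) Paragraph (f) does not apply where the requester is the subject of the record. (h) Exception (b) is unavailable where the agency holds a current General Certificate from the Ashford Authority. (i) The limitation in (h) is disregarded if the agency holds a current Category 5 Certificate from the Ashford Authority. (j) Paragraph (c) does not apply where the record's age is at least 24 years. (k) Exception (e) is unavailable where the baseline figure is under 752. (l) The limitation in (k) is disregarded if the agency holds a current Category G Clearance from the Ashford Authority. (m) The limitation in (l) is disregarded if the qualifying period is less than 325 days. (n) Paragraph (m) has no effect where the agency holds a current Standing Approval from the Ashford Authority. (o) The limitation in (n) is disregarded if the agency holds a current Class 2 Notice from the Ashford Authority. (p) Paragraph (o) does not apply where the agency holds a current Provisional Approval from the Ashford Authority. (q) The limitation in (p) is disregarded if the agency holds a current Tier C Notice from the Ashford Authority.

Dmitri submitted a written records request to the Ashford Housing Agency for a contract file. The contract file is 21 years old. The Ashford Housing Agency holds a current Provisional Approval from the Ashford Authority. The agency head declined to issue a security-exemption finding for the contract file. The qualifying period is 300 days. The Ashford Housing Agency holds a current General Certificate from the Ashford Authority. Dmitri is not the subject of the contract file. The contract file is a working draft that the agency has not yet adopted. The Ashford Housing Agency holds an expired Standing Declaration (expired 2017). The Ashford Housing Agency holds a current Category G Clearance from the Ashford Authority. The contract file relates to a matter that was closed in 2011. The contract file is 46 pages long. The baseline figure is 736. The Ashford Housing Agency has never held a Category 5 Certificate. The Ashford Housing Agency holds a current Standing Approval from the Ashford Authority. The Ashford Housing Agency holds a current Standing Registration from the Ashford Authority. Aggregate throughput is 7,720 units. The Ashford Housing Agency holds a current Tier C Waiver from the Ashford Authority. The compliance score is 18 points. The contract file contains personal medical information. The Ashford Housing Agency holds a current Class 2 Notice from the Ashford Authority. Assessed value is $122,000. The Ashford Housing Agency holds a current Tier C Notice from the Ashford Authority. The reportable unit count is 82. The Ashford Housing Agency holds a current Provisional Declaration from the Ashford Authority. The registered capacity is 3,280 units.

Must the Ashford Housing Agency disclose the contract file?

Yes — the Ashford Housing Agency must disclose the contract file.

Exception (a): the number of pages in the record is 46, below the 48 limit; a current Provisional Declaration is held — every condition holds. However, paragraphs (f)–(g) must be considered: (f) operates against (a): a current Standing Registration is held. (g) is not engaged (Dmitri is not the subject of the contract file), so (f) stands. (a) is therefore removed.
All of (b)'s requirements are met (assessed value is $122,000, under the $162,500 limit; aggregate throughput is 7,720 units, under the 8,150 units limit; the contract file is an unadopted draft). But applying paragraphs (h)–(i): (h) is engaged — a current General Certificate is held. (i), which would lift (h), is inapplicable — there is no Category 5 Certificate in force. (b) is therefore removed.
Exception (c) does not apply: the contract file relates to a closed matter.
Exception (d) requires that the agency head has issued a written security-exemption finding for the record; but the agency head declined to issue a security-exemption finding, so (d) is unavailable.
All of (e)'s requirements are met (the reportable unit count is 82, under the 100 limit; a current Tier C Waiver is held; the compliance score is 18 points, meeting the 15 points threshold). Turning to paragraphs (k)–(q): (k) operates against (e): the baseline figure is 736, under the 752 limit. (l) is triggered (a current Category G Clearance is held), but yields to (m): (m) applies — the qualifying period is 300 days, less than the 325 days limit. (n) is engaged (a current Standing Approval is held), but yields to (o): (o) operates against (n): a current Class 2 Notice is held. (p) would limit (o) — a current Provisional Approval is held — but (q) sets (p) aside: (q) operates against (p): a current Tier C Notice is held. (e) is therefore removed.
No exception applies. The general rule governs.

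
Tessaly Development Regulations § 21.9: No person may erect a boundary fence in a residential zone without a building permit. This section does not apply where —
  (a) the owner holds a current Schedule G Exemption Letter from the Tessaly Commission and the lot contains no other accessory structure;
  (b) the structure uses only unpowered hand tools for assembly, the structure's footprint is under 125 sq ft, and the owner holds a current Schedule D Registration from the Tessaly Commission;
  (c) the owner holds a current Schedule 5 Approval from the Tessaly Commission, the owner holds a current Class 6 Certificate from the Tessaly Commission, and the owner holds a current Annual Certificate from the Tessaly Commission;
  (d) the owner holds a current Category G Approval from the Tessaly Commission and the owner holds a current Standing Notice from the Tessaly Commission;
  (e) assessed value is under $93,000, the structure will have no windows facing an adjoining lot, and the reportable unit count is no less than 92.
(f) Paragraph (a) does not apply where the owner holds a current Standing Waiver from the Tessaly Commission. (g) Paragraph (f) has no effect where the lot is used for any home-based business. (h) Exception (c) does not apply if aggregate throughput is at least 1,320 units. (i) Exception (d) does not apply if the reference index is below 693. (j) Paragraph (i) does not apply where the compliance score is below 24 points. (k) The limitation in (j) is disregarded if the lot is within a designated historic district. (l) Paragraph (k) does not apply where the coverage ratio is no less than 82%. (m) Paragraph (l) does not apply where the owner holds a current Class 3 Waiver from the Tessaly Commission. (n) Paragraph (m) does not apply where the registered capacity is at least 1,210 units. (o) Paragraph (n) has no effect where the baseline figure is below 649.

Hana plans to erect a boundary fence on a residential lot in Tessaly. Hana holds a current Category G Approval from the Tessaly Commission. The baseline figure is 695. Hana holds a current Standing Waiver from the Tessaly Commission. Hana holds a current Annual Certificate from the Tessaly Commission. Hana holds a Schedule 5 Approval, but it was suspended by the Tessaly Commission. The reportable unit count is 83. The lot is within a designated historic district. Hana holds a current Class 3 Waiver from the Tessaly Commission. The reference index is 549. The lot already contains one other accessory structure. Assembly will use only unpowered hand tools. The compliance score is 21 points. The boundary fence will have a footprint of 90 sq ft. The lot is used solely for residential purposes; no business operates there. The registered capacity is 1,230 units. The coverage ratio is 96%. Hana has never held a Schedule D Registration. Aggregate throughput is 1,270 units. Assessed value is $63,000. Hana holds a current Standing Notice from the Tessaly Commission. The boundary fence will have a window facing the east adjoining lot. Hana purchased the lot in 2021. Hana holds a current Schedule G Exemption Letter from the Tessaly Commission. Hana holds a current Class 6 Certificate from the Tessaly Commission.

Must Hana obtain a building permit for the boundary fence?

Exception (a) fails — the lot already has another accessory structure.
Exception (b) does not apply: the Schedule D Registration is not current.
Exception (c) fails — the Schedule 5 Approval is not current.
Exception (d)'s conditions are all satisfied: a current Category G Approval is held; a current Standing Notice is held. Considering the limiting provisions: (i) would limit (d) — the reference index is 549, below the 693 limit — but (j) sets (i) aside: (j) operates — the compliance score is 21 points, below the 24 points limit. (k) would limit (j) — the lot is in a historic district — but (l) sets (k) aside: (l) is engaged — the coverage ratio is 96%, meeting the 82% threshold. (m) would limit (l) — a current Class 3 Waiver is held — but (n) sets (m) aside: (n) operates — the registered capacity is 1,230 units, meeting the 1,210 units threshold. (o), which would lift (n), is inapplicable — the baseline figure is 695, not below 649. (d) remains available.
Exception (e) requires that the structure will have no windows facing an adjoining lot; but a window faces an adjoining lot, so (e) is unavailable.

No — exception (d) applies; Hana does not need a building permit.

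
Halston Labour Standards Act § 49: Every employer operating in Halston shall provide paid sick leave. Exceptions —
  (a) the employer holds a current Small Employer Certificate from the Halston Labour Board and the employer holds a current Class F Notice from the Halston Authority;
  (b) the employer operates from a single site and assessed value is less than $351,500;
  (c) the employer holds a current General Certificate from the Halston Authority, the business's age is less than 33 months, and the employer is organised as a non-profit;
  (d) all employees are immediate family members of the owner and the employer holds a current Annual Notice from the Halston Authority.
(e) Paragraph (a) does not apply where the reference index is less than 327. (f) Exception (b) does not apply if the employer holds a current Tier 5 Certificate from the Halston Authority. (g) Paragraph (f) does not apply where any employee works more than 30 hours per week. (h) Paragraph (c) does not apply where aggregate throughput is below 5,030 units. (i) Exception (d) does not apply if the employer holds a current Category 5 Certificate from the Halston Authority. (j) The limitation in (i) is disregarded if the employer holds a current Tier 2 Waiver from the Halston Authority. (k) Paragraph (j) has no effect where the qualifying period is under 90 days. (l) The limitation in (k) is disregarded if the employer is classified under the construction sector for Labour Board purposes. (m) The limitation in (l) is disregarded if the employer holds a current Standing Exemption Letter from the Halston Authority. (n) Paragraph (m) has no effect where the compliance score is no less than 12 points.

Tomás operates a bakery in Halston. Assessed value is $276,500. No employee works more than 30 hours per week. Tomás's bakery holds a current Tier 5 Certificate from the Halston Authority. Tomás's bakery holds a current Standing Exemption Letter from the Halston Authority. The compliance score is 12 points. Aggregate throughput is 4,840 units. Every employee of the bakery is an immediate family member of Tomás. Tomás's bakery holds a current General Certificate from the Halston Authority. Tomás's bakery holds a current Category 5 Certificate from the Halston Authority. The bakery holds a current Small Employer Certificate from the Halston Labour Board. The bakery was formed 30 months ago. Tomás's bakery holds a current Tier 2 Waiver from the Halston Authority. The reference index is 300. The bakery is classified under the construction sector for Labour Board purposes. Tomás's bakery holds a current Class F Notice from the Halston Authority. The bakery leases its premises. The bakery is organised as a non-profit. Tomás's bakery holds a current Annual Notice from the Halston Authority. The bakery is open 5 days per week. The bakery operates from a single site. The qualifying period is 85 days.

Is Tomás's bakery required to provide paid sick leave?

All of (a)'s requirements are met (a current Small Employer Certificate is held; a current Class F Notice is held). Turning to paragraph (e): (e) operates against (a): the reference index is 300, less than the 327 limit. (a) is therefore removed.
Exception (b) is satisfied on its face — the employer operates from a single site; assessed value is $276,500, less than the $351,500 limit. Turning to paragraphs (f)–(g): (f) operates against (b): a current Tier 5 Certificate is held. (g), which would lift (f), is not engaged — no employee exceeds 30 hours/week. So (b) is unavailable.
Exception (c): a current General Certificate is held; the business's age is 30 months, less than the 33 months limit; the employer is a non-profit — every condition holds. But: (h) is triggered — aggregate throughput is 4,840 units, below the 5,030 units limit. (c) is therefore removed.
Exception (d): every employee is an immediate family member; a current Annual Notice is held — every condition holds. Considering the limiting provisions: (i) would limit (d) — a current Category 5 Certificate is held — but (j) sets (i) aside: (j) operates against (i): a current Tier 2 Waiver is held. (k) operates (the qualifying period is 85 days, under the 90 days limit), but is set aside by (l): (l) is triggered — the bakery is classified under the construction sector. (m) would limit (l) — a current Standing Exemption Letter is held — but (n) sets (m) aside: (n) operates against (m): the compliance score is 12 points, meeting the 12 points threshold. Exception (d) stands.

No — exception (d) applies; Tomás's bakery is not required to provide paid sick leave.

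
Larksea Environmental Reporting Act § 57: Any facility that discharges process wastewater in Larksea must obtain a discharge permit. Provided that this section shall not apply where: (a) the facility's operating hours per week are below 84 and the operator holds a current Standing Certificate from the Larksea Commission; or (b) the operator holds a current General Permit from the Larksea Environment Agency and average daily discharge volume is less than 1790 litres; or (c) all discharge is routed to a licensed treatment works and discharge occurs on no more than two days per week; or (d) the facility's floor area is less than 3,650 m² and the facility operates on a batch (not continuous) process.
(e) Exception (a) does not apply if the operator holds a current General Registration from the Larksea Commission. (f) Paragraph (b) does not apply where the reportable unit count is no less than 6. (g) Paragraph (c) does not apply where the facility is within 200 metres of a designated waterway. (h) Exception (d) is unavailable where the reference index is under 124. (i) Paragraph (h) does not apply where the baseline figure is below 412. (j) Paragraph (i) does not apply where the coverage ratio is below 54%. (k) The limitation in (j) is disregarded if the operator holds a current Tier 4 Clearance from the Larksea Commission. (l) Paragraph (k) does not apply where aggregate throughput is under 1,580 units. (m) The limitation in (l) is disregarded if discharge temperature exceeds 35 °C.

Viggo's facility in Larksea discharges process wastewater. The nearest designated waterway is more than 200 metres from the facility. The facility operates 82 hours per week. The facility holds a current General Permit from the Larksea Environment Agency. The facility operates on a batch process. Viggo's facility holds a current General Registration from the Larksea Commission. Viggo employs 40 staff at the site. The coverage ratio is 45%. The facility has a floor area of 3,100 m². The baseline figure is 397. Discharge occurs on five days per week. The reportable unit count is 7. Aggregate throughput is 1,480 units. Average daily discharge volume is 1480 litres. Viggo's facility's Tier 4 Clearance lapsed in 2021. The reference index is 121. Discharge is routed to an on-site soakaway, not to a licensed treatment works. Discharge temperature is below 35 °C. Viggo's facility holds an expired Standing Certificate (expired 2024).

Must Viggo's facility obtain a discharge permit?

Exception (a) does not apply: the Standing Certificate is not current.
Exception (b): a current General Permit is held; average daily discharge volume is 1480 litres, less than the 1790 litres limit — every condition holds. But: (f) is triggered — the reportable unit count is 7, meeting the 6 threshold. (b) is therefore removed.
Exception (c) does not apply: discharge is not routed to a licensed treatment works.
All of (d)'s requirements are met (the facility's floor area is 3,100 m², less than the 3,650 m² limit; the facility operates on a batch process). But applying paragraphs (h)–(m): (h) applies — the reference index is 121, under the 124 limit. (i) applies (the baseline figure is 397, below the 412 limit), but is itself disapplied by (j): (j) operates against (i): the coverage ratio is 45%, below the 54% limit. (k), which would lift (j), is not engaged — there is no Tier 4 Clearance in force. Exception (d) does not apply.
No exception is made out. Viggo's facility falls within the general rule.

Yes — Viggo's facility must obtain a discharge permit.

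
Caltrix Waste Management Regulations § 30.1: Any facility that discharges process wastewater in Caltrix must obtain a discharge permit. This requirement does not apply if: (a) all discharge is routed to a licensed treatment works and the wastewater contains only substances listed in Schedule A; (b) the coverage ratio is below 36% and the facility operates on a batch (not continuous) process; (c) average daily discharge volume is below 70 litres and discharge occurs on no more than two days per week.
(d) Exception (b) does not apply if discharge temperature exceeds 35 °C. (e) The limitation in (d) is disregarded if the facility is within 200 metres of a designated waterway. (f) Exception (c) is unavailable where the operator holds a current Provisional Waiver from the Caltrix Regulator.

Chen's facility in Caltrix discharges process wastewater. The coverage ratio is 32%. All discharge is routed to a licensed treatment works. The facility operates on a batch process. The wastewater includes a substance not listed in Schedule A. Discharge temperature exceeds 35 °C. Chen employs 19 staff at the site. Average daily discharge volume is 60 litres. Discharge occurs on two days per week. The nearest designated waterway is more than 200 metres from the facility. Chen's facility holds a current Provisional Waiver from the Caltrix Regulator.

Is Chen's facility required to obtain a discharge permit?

Yes — Chen's facility must obtain a discharge permit.

Exception (a) requires that the wastewater contains only substances listed in Schedule A; but the wastewater includes a non-Schedule-A substance, so (a) is unavailable.
Exception (b)'s conditions are all satisfied: the coverage ratio is 32%, below the 36% limit; the facility operates on a batch process. Turning to paragraphs (d)–(e): (d) operates against (b): discharge temperature exceeds 35 °C. (e), which would lift (d), does not operate here — the facility is more than 200 m from any designated waterway. Exception (b) does not apply.
Exception (c)'s conditions are all satisfied: average daily discharge volume is 60 litres, below the 70 litres limit; discharge occurs on no more than two days per week. Turning to paragraph (f): (f) operates against (c): a current Provisional Waiver is held. Exception (c) does not apply.
None of the exceptions is available; § 30.1 applies in full.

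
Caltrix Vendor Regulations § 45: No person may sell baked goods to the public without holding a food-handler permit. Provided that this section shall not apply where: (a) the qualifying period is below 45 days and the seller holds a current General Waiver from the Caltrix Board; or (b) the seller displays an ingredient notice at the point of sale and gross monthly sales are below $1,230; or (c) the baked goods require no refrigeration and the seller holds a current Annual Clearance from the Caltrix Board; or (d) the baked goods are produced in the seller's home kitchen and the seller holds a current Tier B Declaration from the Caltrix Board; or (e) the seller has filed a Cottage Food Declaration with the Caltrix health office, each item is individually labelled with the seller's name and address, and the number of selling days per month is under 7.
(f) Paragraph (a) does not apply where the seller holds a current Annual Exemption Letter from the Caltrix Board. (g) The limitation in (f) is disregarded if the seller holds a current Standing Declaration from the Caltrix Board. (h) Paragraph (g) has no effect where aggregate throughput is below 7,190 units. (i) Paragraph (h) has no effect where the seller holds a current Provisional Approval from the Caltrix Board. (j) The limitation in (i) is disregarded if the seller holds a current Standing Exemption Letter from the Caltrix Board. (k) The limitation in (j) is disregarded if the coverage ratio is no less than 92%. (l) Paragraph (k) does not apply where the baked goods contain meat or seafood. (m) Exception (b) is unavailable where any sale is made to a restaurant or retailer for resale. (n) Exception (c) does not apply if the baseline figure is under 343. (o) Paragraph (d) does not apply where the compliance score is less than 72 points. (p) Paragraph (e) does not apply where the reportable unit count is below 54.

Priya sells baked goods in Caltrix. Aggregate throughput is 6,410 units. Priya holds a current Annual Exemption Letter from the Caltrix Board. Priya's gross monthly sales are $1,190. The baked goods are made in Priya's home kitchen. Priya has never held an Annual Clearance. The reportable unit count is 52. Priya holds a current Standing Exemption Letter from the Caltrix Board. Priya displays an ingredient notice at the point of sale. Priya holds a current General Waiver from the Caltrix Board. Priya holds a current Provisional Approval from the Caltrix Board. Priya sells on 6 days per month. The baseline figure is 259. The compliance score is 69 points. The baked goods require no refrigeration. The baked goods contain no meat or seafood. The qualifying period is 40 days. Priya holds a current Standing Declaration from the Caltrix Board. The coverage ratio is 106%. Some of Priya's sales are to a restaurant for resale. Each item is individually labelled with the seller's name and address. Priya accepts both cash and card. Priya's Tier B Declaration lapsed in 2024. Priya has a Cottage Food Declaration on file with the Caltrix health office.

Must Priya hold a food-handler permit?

No — exception (a) applies; Priya is not required to hold a food-handler permit.

Exception (a)'s conditions are all satisfied: the qualifying period is 40 days, below the 45 days limit; a current General Waiver is held. Applying paragraphs (f)–(l): (f) would limit (a) — a current Annual Exemption Letter is held — but (g) sets (f) aside: (g) operates against (f): a current Standing Declaration is held. (h) applies (aggregate throughput is 6,410 units, below the 7,190 units limit), but yields to (i): (i) is triggered — a current Provisional Approval is held. (j) applies (a current Standing Exemption Letter is held), but is set aside by (k): (k) applies — the coverage ratio is 106%, meeting the 92% threshold. (l), which would lift (k), does not operate here — the baked goods contain no meat or seafood. (a) remains available.
Exception (b): an ingredient notice is displayed; gross monthly sales are $1,190, below the $1,230 limit — every condition holds. But applying paragraph (m): (m) is engaged — some sales are to a restaurant for resale. Exception (b) does not apply.
Exception (c) fails — the Annual Clearance is not current.
Exception (d) fails — the Tier B Declaration is not current.
Exception (e) is satisfied on its face — a Cottage Food Declaration is on file; items are individually labelled; the number of selling days per month is 6, under the 7 limit. However, paragraph (p) must be considered: (p) operates against (e): the reportable unit count is 52, below the 54 limit. (e) is therefore removed.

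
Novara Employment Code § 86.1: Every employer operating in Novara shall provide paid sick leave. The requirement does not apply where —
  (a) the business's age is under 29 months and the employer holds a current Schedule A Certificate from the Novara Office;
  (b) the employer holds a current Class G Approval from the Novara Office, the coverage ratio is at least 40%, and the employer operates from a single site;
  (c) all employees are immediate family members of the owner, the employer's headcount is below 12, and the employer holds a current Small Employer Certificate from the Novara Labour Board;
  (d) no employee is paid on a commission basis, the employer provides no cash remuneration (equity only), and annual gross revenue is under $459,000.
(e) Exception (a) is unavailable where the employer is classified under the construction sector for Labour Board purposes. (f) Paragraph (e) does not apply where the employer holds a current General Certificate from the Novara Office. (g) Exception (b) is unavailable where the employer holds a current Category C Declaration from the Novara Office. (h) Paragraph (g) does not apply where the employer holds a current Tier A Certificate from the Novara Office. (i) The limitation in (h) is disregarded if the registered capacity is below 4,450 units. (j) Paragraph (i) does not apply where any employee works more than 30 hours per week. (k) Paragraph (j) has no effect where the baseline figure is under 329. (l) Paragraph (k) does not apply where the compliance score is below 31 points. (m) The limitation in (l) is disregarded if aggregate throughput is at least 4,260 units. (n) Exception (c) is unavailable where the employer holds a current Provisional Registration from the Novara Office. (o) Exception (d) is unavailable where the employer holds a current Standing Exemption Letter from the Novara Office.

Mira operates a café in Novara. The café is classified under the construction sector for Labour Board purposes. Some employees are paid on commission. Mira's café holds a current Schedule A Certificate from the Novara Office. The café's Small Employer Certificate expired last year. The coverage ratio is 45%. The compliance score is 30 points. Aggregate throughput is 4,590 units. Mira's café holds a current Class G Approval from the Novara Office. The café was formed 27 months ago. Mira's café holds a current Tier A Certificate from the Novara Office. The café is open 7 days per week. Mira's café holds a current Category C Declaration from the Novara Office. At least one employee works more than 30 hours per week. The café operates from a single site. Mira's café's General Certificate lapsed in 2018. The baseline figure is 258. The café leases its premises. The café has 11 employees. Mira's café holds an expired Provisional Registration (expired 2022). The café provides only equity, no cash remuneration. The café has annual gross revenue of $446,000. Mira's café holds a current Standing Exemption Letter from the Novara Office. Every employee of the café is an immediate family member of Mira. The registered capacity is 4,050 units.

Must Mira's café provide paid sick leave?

Yes — Mira's café must provide paid sick leave.

Exception (a)'s conditions are all satisfied: the business's age is 27 months, under the 29 months limit; a current Schedule A Certificate is held. But applying paragraphs (e)–(f): (e) operates against (a): the café is classified under the construction sector. (f), which would lift (e), does not operate here — the General Certificate is not current. Exception (a) does not apply.
All of (b)'s requirements are met (a current Class G Approval is held; the coverage ratio is 45%, meeting the 40% threshold; the employer operates from a single site). Turning to paragraphs (g)–(m): (g) operates against (b): a current Category C Declaration is held. (h) operates (a current Tier A Certificate is held), but is overridden by (i): (i) applies — the registered capacity is 4,050 units, below the 4,450 units limit. (j) would limit (i) — at least one employee exceeds 30 hours/week — but (k) sets (j) aside: (k) operates — the baseline figure is 258, under the 329 limit. (l) would limit (k) — the compliance score is 30 points, below the 31 points limit — but (m) sets (l) aside: (m) operates against (l): aggregate throughput is 4,590 units, meeting the 4,260 units threshold. So (b) is unavailable.
Exception (c) fails — the Small Employer Certificate has expired.
Exception (d) requires that no employee is paid on a commission basis; but some employees are paid on commission, so (d) is unavailable.
No exception is made out. Mira's café falls within the general rule.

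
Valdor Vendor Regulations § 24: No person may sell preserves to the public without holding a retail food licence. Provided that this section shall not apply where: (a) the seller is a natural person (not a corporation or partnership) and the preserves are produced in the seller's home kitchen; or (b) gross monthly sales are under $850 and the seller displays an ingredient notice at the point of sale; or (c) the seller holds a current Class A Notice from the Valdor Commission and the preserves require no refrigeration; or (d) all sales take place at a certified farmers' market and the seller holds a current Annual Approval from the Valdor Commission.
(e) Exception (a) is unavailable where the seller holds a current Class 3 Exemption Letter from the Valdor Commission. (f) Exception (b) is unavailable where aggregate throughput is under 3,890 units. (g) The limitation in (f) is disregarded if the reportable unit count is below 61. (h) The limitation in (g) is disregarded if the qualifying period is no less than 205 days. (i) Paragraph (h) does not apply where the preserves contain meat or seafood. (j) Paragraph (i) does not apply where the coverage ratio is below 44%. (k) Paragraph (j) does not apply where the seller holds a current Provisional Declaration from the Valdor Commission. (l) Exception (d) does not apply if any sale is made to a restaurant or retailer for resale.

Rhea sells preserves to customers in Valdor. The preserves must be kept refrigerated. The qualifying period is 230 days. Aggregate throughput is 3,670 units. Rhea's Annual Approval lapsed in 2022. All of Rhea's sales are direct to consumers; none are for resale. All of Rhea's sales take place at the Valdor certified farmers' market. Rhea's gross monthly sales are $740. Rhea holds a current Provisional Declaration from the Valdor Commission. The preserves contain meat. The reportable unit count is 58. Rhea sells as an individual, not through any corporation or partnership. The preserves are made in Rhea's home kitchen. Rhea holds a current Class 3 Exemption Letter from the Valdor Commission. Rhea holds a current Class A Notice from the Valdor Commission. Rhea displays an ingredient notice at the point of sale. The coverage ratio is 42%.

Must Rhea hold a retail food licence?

No — exception (b) applies; Rhea is not required to hold a retail food licence.

Exception (a): the seller is a natural person; the preserves are home-kitchen produced — every condition holds. Turning to paragraph (e): (e) operates — a current Class 3 Exemption Letter is held. Exception (a) does not apply.
All of (b)'s requirements are met (gross monthly sales are $740, under the $850 limit; an ingredient notice is displayed). As to paragraphs (f)–(k): (f) would limit (b) — aggregate throughput is 3,670 units, under the 3,890 units limit — but (g) sets (f) aside: (g) operates against (f): the reportable unit count is 58, below the 61 limit. (h) would limit (g) — the qualifying period is 230 days, meeting the 205 days threshold — but (i) sets (h) aside: (i) operates against (h): the preserves contain meat. (j) would limit (i) — the coverage ratio is 42%, below the 44% limit — but (k) sets (j) aside: (k) operates against (j): a current Provisional Declaration is held. So (b) applies.
Exception (c) does not apply: the preserves require refrigeration.
Exception (d) fails — no current Annual Approval is held.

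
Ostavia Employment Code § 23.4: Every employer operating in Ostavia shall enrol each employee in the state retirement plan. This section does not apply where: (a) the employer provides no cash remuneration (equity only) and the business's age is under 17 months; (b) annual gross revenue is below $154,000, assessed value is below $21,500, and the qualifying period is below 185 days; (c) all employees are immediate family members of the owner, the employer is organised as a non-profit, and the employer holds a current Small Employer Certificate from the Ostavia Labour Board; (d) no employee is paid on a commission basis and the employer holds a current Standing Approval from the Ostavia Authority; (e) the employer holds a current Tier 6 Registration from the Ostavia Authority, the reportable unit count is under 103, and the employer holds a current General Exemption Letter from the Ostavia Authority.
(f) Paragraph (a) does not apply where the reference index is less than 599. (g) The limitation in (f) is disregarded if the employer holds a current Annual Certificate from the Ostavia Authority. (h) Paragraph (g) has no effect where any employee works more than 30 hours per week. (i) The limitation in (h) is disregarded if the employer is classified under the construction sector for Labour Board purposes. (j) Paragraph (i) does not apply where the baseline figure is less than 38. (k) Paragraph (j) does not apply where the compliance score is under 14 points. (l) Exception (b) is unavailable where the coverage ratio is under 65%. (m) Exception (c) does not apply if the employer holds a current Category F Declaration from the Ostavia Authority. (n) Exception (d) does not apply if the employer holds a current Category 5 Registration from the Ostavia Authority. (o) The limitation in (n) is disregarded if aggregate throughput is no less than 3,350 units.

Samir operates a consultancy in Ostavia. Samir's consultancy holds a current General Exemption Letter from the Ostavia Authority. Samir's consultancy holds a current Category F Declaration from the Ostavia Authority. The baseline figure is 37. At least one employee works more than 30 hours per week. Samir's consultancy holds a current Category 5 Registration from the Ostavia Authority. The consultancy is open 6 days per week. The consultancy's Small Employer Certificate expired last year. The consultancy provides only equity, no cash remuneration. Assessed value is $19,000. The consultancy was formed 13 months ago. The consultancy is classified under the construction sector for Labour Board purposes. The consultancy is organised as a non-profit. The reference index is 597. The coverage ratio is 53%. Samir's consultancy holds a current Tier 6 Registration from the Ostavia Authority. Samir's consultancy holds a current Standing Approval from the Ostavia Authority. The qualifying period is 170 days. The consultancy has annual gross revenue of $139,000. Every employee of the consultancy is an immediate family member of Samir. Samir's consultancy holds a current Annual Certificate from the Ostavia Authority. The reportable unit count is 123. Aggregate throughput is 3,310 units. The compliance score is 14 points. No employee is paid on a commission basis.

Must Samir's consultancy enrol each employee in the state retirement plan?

Yes — Samir's consultancy must enrol each employee in the state retirement plan.

Exception (a): remuneration is equity-only; the business's age is 13 months, under the 17 months limit — every condition holds. But: (f) is engaged — the reference index is 597, less than the 599 limit. (g) applies (a current Annual Certificate is held), but is itself disapplied by (h): (h) applies — at least one employee exceeds 30 hours/week. (i) would limit (h) — the consultancy is classified under the construction sector — but (j) sets (i) aside: (j) applies — the baseline figure is 37, less than the 38 limit. (k), which would lift (j), does not operate here — the compliance score is 14 points, not under 14 points. (a) is therefore removed.
Exception (b) is satisfied on its face — annual gross revenue is $139,000, below the $154,000 limit; assessed value is $19,000, below the $21,500 limit; the qualifying period is 170 days, below the 185 days limit. But applying paragraph (l): (l) operates against (b): the coverage ratio is 53%, under the 65% limit. Exception (b) does not apply.
Exception (c) does not apply: the Small Employer Certificate has expired.
Exception (d): no employee is paid on commission; a current Standing Approval is held — every condition holds. But applying paragraphs (n)–(o): (n) operates against (d): a current Category 5 Registration is held. (o), which would lift (n), is inapplicable — aggregate throughput is 3,310 units, short of 3,350 units. (d) is therefore removed.
Exception (e) does not apply: the reportable unit count is 123, not under 103.
No exception is made out. Samir's consultancy falls within the general rule.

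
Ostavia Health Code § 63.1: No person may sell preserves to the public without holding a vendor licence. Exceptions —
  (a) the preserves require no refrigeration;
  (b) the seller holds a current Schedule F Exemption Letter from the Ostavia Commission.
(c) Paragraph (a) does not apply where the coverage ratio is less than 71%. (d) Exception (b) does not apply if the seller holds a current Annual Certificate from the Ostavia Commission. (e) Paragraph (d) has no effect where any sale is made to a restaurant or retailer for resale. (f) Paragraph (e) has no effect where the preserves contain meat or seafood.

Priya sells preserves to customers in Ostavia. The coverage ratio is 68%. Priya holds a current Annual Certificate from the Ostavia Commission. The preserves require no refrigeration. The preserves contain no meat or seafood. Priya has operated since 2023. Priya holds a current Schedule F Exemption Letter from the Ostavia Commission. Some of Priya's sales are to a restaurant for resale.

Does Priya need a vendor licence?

No — exception (b) applies; Priya is not required to hold a vendor licence.

Exception (a): the preserves are shelf-stable — every condition holds. Turning to paragraph (c): (c) operates against (a): the coverage ratio is 68%, less than the 71% limit. (a) is therefore removed.
Exception (b) is satisfied on its face — a current Schedule F Exemption Letter is held. Considering the limiting provisions: (d) is triggered (a current Annual Certificate is held), but yields to (e): (e) is triggered — some sales are to a restaurant for resale. (f), which would lift (e), is inapplicable — the preserves contain no meat or seafood. (b) remains available.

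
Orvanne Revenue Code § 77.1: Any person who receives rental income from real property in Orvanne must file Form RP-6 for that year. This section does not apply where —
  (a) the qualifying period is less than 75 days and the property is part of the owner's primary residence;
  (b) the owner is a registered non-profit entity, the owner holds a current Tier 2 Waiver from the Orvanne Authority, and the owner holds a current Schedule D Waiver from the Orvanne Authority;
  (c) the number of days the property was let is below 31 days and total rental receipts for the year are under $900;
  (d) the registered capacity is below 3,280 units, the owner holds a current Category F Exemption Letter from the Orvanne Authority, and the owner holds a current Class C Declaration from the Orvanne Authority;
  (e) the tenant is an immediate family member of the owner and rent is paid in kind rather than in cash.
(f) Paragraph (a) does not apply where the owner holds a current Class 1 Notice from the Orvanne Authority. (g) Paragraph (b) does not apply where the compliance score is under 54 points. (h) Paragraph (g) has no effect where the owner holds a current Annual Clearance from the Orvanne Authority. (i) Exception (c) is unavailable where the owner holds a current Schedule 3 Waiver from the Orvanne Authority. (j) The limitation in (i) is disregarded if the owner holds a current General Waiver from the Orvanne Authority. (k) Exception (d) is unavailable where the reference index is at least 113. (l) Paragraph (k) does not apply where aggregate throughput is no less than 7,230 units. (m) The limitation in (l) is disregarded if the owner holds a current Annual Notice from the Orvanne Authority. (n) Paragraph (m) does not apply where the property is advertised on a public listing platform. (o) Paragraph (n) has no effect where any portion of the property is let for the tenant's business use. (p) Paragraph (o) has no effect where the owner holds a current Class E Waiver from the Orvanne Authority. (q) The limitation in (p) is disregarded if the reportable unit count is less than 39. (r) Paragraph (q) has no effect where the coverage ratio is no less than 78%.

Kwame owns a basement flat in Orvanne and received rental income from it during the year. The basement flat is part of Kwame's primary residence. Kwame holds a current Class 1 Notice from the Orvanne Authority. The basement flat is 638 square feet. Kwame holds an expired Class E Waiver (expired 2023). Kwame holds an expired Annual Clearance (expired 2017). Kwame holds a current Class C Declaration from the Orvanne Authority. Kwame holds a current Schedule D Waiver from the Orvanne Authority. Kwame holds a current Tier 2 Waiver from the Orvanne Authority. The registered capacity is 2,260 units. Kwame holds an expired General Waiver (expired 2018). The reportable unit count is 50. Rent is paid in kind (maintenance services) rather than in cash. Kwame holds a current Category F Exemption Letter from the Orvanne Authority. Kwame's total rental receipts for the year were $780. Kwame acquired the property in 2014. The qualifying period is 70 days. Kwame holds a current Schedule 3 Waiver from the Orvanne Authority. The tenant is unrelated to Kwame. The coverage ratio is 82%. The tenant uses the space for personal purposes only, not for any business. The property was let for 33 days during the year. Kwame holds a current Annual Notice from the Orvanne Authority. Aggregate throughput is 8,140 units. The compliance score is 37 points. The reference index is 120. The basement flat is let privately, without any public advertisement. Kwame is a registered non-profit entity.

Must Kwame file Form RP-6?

All of (a)'s requirements are met (the qualifying period is 70 days, less than the 75 days limit; the basement flat is part of the primary residence). But: (f) operates against (a): a current Class 1 Notice is held. So (a) is unavailable.
Exception (b): Kwame is a registered non-profit; a current Tier 2 Waiver is held; a current Schedule D Waiver is held — every condition holds. But applying paragraphs (g)–(h): (g) operates — the compliance score is 37 points, under the 54 points limit. (h), which would lift (g), is not engaged — no current Annual Clearance is held. So (b) is unavailable.
Exception (c) fails — the number of days the property was let is 33 days, not below 31 days.
All of (d)'s requirements are met (the registered capacity is 2,260 units, below the 3,280 units limit; a current Category F Exemption Letter is held; a current Class C Declaration is held). But applying paragraphs (k)–(r): (k) is engaged — the reference index is 120, meeting the 113 threshold. (l) operates (aggregate throughput is 8,140 units, meeting the 7,230 units threshold), but is overridden by (m): (m) applies — a current Annual Notice is held. (n), which would lift (m), is not engaged — the property is let privately without advertisement. (d) is therefore removed.
Exception (e) does not apply: the tenant is unrelated to the owner.
No exception is made out. Kwame falls within the general rule.

Yes — Kwame must file Form RP-6.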